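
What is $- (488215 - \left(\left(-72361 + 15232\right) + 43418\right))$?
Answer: $-501926$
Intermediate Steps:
$- (488215 - \left(\left(-72361 + 15232\right) + 43418\right)) = - (488215 - \left(-57129 + 43418\right)) = - (488215 - -13711) = - (488215 + 13711) = \left(-1\right) 501926 = -501926$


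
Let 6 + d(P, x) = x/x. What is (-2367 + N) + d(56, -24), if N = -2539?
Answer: -4911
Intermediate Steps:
d(P, x) = -5 (d(P, x) = -6 + x/x = -6 + 1 = -5)
(-2367 + N) + d(56, -24) = (-2367 - 2539) - 5 = -4906 - 5 = -4911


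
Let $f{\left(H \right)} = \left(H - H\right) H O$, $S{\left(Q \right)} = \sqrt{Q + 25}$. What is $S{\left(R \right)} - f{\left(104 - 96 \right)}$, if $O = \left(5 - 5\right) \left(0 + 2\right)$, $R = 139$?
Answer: $2 \sqrt{41} \approx 12.806$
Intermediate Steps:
$S{\left(Q \right)} = \sqrt{25 + Q}$
$O = 0$ ($O = 0 \cdot 2 = 0$)
$f{\left(H \right)} = 0$ ($f{\left(H \right)} = \left(H - H\right) H 0 = 0 H 0 = 0 \cdot 0 = 0$)
$S{\left(R \right)} - f{\left(104 - 96 \right)} = \sqrt{25 + 139} - 0 = \sqrt{164} + 0 = 2 \sqrt{41} + 0 = 2 \sqrt{41}$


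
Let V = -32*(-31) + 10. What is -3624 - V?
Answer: -4626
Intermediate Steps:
V = 1002 (V = 992 + 10 = 1002)
-3624 - V = -3624 - 1*1002 = -3624 - 1002 = -4626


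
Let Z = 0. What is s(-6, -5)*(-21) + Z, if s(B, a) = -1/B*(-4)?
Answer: 14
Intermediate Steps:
s(B, a) = 4/B
s(-6, -5)*(-21) + Z = (4/(-6))*(-21) + 0 = (4*(-⅙))*(-21) + 0 = -⅔*(-21) + 0 = 14 + 0 = 14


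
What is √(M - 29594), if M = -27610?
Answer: 6*I*√1589 ≈ 239.17*I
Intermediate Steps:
√(M - 29594) = √(-27610 - 29594) = √(-57204) = 6*I*√1589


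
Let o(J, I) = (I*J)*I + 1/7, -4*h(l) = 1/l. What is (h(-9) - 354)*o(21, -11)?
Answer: -56668121/63 ≈ -8.9949e+5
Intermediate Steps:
h(l) = -1/(4*l)
o(J, I) = ⅐ + J*I² (o(J, I) = J*I² + ⅐ = ⅐ + J*I²)
(h(-9) - 354)*o(21, -11) = (-¼/(-9) - 354)*(⅐ + 21*(-11)²) = (-¼*(-⅑) - 354)*(⅐ + 21*121) = (1/36 - 354)*(⅐ + 2541) = -12743/36*17788/7 = -56668121/63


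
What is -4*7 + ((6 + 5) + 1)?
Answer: -16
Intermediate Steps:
-4*7 + ((6 + 5) + 1) = -28 + (11 + 1) = -28 + 12 = -16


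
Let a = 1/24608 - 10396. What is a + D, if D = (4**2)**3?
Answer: -155030399/24608 ≈ -6300.0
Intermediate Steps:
a = -255824767/24608 (a = 1/24608 - 10396 = -255824767/24608 ≈ -10396.)
D = 4096 (D = 16**3 = 4096)
a + D = -255824767/24608 + 4096 = -155030399/24608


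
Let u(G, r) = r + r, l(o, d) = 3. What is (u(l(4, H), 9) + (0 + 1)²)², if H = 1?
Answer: 361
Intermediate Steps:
u(G, r) = 2*r
(u(l(4, H), 9) + (0 + 1)²)² = (2*9 + (0 + 1)²)² = (18 + 1²)² = (18 + 1)² = 19² = 361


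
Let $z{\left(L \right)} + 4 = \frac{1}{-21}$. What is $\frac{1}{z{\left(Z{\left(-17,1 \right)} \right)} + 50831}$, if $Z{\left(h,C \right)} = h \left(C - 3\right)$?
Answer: $\frac{21}{1067366} \approx 1.9675 \cdot 10^{-5}$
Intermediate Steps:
$Z{\left(h,C \right)} = h \left(-3 + C\right)$
$z{\left(L \right)} = - \frac{85}{21}$ ($z{\left(L \right)} = -4 + \frac{1}{-21} = -4 - \frac{1}{21} = - \frac{85}{21}$)
$\frac{1}{z{\left(Z{\left(-17,1 \right)} \right)} + 50831} = \frac{1}{- \frac{85}{21} + 50831} = \frac{1}{\frac{1067366}{21}} = \frac{21}{1067366}$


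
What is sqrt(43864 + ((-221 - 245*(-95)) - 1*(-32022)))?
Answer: 2*sqrt(24735) ≈ 314.55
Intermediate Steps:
sqrt(43864 + ((-221 - 245*(-95)) - 1*(-32022))) = sqrt(43864 + ((-221 + 23275) + 32022)) = sqrt(43864 + (23054 + 32022)) = sqrt(43864 + 55076) = sqrt(98940) = 2*sqrt(24735)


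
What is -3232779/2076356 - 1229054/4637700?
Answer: -4386153203881/2407379055300 ≈ -1.8220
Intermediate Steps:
-3232779/2076356 - 1229054/4637700 = -3232779*1/2076356 - 1229054*1/4637700 = -3232779/2076356 - 614527/2318850 = -4386153203881/2407379055300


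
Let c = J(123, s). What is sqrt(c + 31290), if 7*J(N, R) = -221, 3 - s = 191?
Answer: sqrt(1531663)/7 ≈ 176.80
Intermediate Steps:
s = -188 (s = 3 - 1*191 = 3 - 191 = -188)
J(N, R) = -221/7 (J(N, R) = (1/7)*(-221) = -221/7)
c = -221/7 ≈ -31.571
sqrt(c + 31290) = sqrt(-221/7 + 31290) = sqrt(218809/7) = sqrt(1531663)/7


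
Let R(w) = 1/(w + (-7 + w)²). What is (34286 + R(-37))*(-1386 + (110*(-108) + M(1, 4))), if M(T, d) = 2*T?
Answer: -863607301360/1899 ≈ -4.5477e+8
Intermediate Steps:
(34286 + R(-37))*(-1386 + (110*(-108) + M(1, 4))) = (34286 + 1/(-37 + (-7 - 37)²))*(-1386 + (110*(-108) + 2*1)) = (34286 + 1/(-37 + (-44)²))*(-1386 + (-11880 + 2)) = (34286 + 1/(-37 + 1936))*(-1386 - 11878) = (34286 + 1/1899)*(-13264) = (65109115/1899)*(-13264) = -863607301360/1899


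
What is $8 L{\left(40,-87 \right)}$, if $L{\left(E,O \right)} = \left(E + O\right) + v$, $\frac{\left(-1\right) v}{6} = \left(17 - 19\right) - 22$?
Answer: $776$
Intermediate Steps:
$v = 144$ ($v = - 6 \left(\left(17 - 19\right) - 22\right) = - 6 \left(-2 - 22\right) = \left(-6\right) \left(-24\right) = 144$)
$L{\left(E,O \right)} = 144 + E + O$ ($L{\left(E,O \right)} = \left(E + O\right) + 144 = 144 + E + O$)
$8 L{\left(40,-87 \right)} = 8 \left(144 + 40 - 87\right) = 8 \cdot 97 = 776$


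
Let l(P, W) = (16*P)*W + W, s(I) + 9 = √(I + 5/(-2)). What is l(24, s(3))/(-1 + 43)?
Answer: -165/2 + 55*√2/12 ≈ -76.018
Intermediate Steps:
s(I) = -9 + √(-5/2 + I) (s(I) = -9 + √(I + 5/(-2)) = -9 + √(I + 5*(-½)) = -9 + √(I - 5/2) = -9 + √(-5/2 + I))
l(P, W) = W + 16*P*W (l(P, W) = 16*P*W + W = W + 16*P*W)
l(24, s(3))/(-1 + 43) = ((-9 + √(-10 + 4*3)/2)*(1 + 16*24))/(-1 + 43) = ((-9 + √(-10 + 12)/2)*(1 + 384))/42 = ((-9 + √2/2)*385)*(1/42) = (-3465 + 385*√2/2)*(1/42) = -165/2 + 55*√2/12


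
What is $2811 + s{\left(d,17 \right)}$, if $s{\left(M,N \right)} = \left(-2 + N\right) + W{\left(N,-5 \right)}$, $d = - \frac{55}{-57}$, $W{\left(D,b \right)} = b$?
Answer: $2821$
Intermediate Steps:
$d = \frac{55}{57}$ ($d = \left(-55\right) \left(- \frac{1}{57}\right) = \frac{55}{57} \approx 0.96491$)
$s{\left(M,N \right)} = -7 + N$ ($s{\left(M,N \right)} = \left(-2 + N\right) - 5 = -7 + N$)
$2811 + s{\left(d,17 \right)} = 2811 + \left(-7 + 17\right) = 2811 + 10 = 2821$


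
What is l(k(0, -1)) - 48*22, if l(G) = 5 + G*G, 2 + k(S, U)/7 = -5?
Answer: 1350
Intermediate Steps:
k(S, U) = -49 (k(S, U) = -14 + 7*(-5) = -14 - 35 = -49)
l(G) = 5 + G²
l(k(0, -1)) - 48*22 = (5 + (-49)²) - 48*22 = (5 + 2401) - 1056 = 2406 - 1056 = 1350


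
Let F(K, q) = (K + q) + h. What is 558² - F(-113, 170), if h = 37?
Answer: 311270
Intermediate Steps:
F(K, q) = 37 + K + q (F(K, q) = (K + q) + 37 = 37 + K + q)
558² - F(-113, 170) = 558² - (37 - 113 + 170) = 311364 - 1*94 = 311364 - 94 = 311270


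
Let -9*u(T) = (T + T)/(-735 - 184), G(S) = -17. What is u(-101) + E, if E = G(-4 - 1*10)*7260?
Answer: -1020807022/8271 ≈ -1.2342e+5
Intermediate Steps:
u(T) = 2*T/8271 (u(T) = -(T + T)/(9*(-735 - 184)) = -2*T/(9*(-919)) = -2*T*(-1)/(9*919) = -(-2)*T/8271 = 2*T/8271)
E = -123420 (E = -17*7260 = -123420)
u(-101) + E = (2/8271)*(-101) - 123420 = -202/8271 - 123420 = -1020807022/8271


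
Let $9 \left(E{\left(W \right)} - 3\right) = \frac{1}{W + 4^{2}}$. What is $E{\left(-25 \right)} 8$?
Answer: $\frac{1936}{81} \approx 23.901$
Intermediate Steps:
$E{\left(W \right)} = 3 + \frac{1}{9 \left(16 + W\right)}$ ($E{\left(W \right)} = 3 + \frac{1}{9 \left(W + 4^{2}\right)} = 3 + \frac{1}{9 \left(W + 16\right)} = 3 + \frac{1}{9 \left(16 + W\right)}$)
$E{\left(-25 \right)} 8 = \frac{433 + 27 \left(-25\right)}{9 \left(16 - 25\right)} 8 = \frac{433 - 675}{9 \left(-9\right)} 8 = \frac{1}{9} \left(- \frac{1}{9}\right) \left(-242\right) 8 = \frac{242}{81} \cdot 8 = \frac{1936}{81}$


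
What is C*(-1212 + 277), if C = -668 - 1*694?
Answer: 1273470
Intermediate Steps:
C = -1362 (C = -668 - 694 = -1362)
C*(-1212 + 277) = -1362*(-1212 + 277) = -1362*(-935) = 1273470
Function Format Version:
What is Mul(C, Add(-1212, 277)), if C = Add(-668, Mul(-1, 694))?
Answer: 1273470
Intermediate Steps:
C = -1362 (C = Add(-668, -694) = -1362)
Mul(C, Add(-1212, 277)) = Mul(-1362, Add(-1212, 277)) = Mul(-1362, -935) = 1273470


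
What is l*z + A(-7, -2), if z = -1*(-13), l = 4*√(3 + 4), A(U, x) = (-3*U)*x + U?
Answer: -49 + 52*√7 ≈ 88.579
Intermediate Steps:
A(U, x) = U - 3*U*x (A(U, x) = -3*U*x + U = U - 3*U*x)
l = 4*√7 ≈ 10.583
z = 13
l*z + A(-7, -2) = (4*√7)*13 - 7*(1 - 3*(-2)) = 52*√7 - 7*(1 + 6) = 52*√7 - 7*7 = 52*√7 - 49 = -49 + 52*√7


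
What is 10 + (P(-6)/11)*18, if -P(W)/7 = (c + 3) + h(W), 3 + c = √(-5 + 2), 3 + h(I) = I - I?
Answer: 488/11 - 126*I*√3/11 ≈ 44.364 - 19.84*I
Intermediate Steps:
h(I) = -3 (h(I) = -3 + (I - I) = -3 + 0 = -3)
c = -3 + I*√3 (c = -3 + √(-5 + 2) = -3 + √(-3) = -3 + I*√3 ≈ -3.0 + 1.732*I)
P(W) = 21 - 7*I*√3 (P(W) = -7*(((-3 + I*√3) + 3) - 3) = -7*(I*√3 - 3) = -7*(-3 + I*√3) = 21 - 7*I*√3)
10 + (P(-6)/11)*18 = 10 + ((21 - 7*I*√3)/11)*18 = 10 + ((21 - 7*I*√3)*(1/11))*18 = 10 + (21/11 - 7*I*√3/11)*18 = 10 + (378/11 - 126*I*√3/11) = 488/11 - 126*I*√3/11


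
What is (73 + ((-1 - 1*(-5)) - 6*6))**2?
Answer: 1681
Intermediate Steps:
(73 + ((-1 - 1*(-5)) - 6*6))**2 = (73 + ((-1 + 5) - 36))**2 = (73 + (4 - 36))**2 = (73 - 32)**2 = 41**2 = 1681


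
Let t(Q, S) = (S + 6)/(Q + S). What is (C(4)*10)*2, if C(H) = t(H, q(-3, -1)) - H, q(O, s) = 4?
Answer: -55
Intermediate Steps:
t(Q, S) = (6 + S)/(Q + S)
C(H) = -H + 10/(4 + H) (C(H) = (6 + 4)/(H + 4) - H = 10/(4 + H) - H = -H + 10/(4 + H))
(C(4)*10)*2 = (((10 - 1*4*(4 + 4))/(4 + 4))*10)*2 = (((10 - 1*4*8)/8)*10)*2 = (((10 - 32)/8)*10)*2 = (((⅛)*(-22))*10)*2 = -11/4*10*2 = -55/2*2 = -55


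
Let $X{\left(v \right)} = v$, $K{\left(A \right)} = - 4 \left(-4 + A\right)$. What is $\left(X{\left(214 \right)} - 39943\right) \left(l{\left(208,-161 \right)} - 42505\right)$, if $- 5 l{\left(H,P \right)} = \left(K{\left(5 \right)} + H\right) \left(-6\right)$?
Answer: $\frac{8394777429}{5} \approx 1.679 \cdot 10^{9}$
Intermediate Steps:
$K{\left(A \right)} = 16 - 4 A$
$l{\left(H,P \right)} = - \frac{24}{5} + \frac{6 H}{5}$ ($l{\left(H,P \right)} = - \frac{\left(\left(16 - 20\right) + H\right) \left(-6\right)}{5} = - \frac{\left(-4 + H\right) \left(-6\right)}{5} = - \frac{24 - 6 H}{5} = - \frac{24}{5} + \frac{6 H}{5}$)
$\left(X{\left(214 \right)} - 39943\right) \left(l{\left(208,-161 \right)} - 42505\right) = \left(214 - 39943\right) \left(\left(- \frac{24}{5} + \frac{6}{5} \cdot 208\right) - 42505\right) = - 39729 \left(\left(- \frac{24}{5} + \frac{1248}{5}\right) - 42505\right) = - 39729 \left(\frac{1224}{5} - 42505\right) = \left(-39729\right) \left(- \frac{211301}{5}\right) = \frac{8394777429}{5}$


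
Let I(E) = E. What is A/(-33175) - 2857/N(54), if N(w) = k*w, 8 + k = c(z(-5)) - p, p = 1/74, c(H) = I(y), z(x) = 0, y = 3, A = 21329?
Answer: 3293243482/332313975 ≈ 9.9100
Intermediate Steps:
c(H) = 3
p = 1/74 ≈ 0.013514
k = -371/74 (k = -8 + (3 - 1*1/74) = -8 + (3 - 1/74) = -8 + 221/74 = -371/74 ≈ -5.0135)
N(w) = -371*w/74
A/(-33175) - 2857/N(54) = 21329/(-33175) - 2857/((-371/74*54)) = 21329*(-1/33175) - 2857/(-10017/37) = -21329/33175 - 2857*(-37/10017) = -21329/33175 + 105709/10017 = 3293243482/332313975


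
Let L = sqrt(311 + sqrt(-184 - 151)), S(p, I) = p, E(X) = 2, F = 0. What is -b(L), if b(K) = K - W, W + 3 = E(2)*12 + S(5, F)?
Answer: 26 - sqrt(311 + I*sqrt(335)) ≈ 8.3572 - 0.51871*I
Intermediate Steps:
W = 26 (W = -3 + (2*12 + 5) = -3 + (24 + 5) = -3 + 29 = 26)
L = sqrt(311 + I*sqrt(335)) (L = sqrt(311 + sqrt(-335)) = sqrt(311 + I*sqrt(335)) ≈ 17.643 + 0.51871*I)
b(K) = -26 + K (b(K) = K - 1*26 = K - 26 = -26 + K)
-b(L) = -(-26 + sqrt(311 + I*sqrt(335))) = 26 - sqrt(311 + I*sqrt(335))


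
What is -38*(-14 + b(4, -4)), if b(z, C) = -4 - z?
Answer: 836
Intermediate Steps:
-38*(-14 + b(4, -4)) = -38*(-14 + (-4 - 1*4)) = -38*(-14 + (-4 - 4)) = -38*(-14 - 8) = -38*(-22) = 836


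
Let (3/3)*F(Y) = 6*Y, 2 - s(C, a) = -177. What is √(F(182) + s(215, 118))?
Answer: √1271 ≈ 35.651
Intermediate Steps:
s(C, a) = 179 (s(C, a) = 2 - 1*(-177) = 2 + 177 = 179)
F(Y) = 6*Y
√(F(182) + s(215, 118)) = √(6*182 + 179) = √(1092 + 179) = √1271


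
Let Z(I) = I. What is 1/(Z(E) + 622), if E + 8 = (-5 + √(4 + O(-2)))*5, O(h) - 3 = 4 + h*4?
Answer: 589/346846 - 5*√3/346846 ≈ 0.0016732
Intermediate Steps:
O(h) = 7 + 4*h (O(h) = 3 + (4 + h*4) = 3 + (4 + 4*h) = 7 + 4*h)
E = -33 + 5*√3 (E = -8 + (-5 + √(4 + (7 + 4*(-2))))*5 = -8 + (-5 + √(4 + (7 - 8)))*5 = -8 + (-5 + √(4 - 1))*5 = -8 + (-5 + √3)*5 = -8 + (-25 + 5*√3) = -33 + 5*√3 ≈ -24.340)
1/(Z(E) + 622) = 1/((-33 + 5*√3) + 622) = 1/(589 + 5*√3)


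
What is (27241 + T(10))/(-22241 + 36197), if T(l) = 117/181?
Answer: 2465369/1263018 ≈ 1.9520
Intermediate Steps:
T(l) = 117/181 (T(l) = 117*(1/181) = 117/181)
(27241 + T(10))/(-22241 + 36197) = (27241 + 117/181)/(-22241 + 36197) = (4930738/181)/13956 = (4930738/181)*(1/13956) = 2465369/1263018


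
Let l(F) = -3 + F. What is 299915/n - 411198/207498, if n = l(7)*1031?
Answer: 10089330353/142620292 ≈ 70.743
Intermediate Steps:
n = 4124 (n = (-3 + 7)*1031 = 4*1031 = 4124)
299915/n - 411198/207498 = 299915/4124 - 411198/207498 = 299915*(1/4124) - 411198*1/207498 = 299915/4124 - 68533/34583 = 10089330353/142620292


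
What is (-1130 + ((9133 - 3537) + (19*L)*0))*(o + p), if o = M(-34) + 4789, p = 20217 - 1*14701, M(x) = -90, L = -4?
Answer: 45620190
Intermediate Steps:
p = 5516 (p = 20217 - 14701 = 5516)
o = 4699 (o = -90 + 4789 = 4699)
(-1130 + ((9133 - 3537) + (19*L)*0))*(o + p) = (-1130 + ((9133 - 3537) + (19*(-4))*0))*(4699 + 5516) = (-1130 + (5596 - 76*0))*10215 = (-1130 + (5596 + 0))*10215 = (-1130 + 5596)*10215 = 4466*10215 = 45620190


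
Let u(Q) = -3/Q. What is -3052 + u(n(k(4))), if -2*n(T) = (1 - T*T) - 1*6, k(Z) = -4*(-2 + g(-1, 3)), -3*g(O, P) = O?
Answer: -1358194/445 ≈ -3052.1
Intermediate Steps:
g(O, P) = -O/3
k(Z) = 20/3 (k(Z) = -4*(-2 - 1/3*(-1)) = -4*(-2 + 1/3) = -4*(-5/3) = 20/3)
n(T) = 5/2 + T**2/2 (n(T) = -((1 - T*T) - 1*6)/2 = -((1 - T**2) - 6)/2 = -(-5 - T**2)/2 = 5/2 + T**2/2)
-3052 + u(n(k(4))) = -3052 - 3/(5/2 + (20/3)**2/2) = -3052 - 3/(5/2 + (1/2)*(400/9)) = -3052 - 3/(5/2 + 200/9) = -3052 - 3/445/18 = -3052 - 3*18/445 = -3052 - 54/445 = -1358194/445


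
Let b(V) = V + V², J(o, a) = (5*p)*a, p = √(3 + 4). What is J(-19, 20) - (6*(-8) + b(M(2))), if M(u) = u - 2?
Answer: 48 + 100*√7 ≈ 312.58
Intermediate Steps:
M(u) = -2 + u
p = √7 ≈ 2.6458
J(o, a) = 5*a*√7 (J(o, a) = (5*√7)*a = 5*a*√7)
J(-19, 20) - (6*(-8) + b(M(2))) = 5*20*√7 - (6*(-8) + (-2 + 2)*(1 + (-2 + 2))) = 100*√7 - (-48 + 0*(1 + 0)) = 100*√7 - (-48 + 0*1) = 100*√7 - (-48 + 0) = 100*√7 - 1*(-48) = 100*√7 + 48 = 48 + 100*√7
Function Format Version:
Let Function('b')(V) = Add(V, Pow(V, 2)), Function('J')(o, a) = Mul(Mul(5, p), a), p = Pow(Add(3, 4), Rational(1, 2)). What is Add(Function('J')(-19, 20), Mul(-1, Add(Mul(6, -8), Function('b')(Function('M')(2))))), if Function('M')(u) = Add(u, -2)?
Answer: Add(48, Mul(100, Pow(7, Rational(1, 2)))) ≈ 312.58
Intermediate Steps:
Function('M')(u) = Add(-2, u)
p = Pow(7, Rational(1, 2)) ≈ 2.6458
Function('J')(o, a) = Mul(5, a, Pow(7, Rational(1, 2))) (Function('J')(o, a) = Mul(Mul(5, Pow(7, Rational(1, 2))), a) = Mul(5, a, Pow(7, Rational(1, 2))))
Add(Function('J')(-19, 20), Mul(-1, Add(Mul(6, -8), Function('b')(Function('M')(2))))) = Add(Mul(5, 20, Pow(7, Rational(1, 2))), Mul(-1, Add(Mul(6, -8), Mul(Add(-2, 2), Add(1, Add(-2, 2)))))) = Add(Mul(100, Pow(7, Rational(1, 2))), Mul(-1, Add(-48, Mul(0, Add(1, 0))))) = Add(Mul(100, Pow(7, Rational(1, 2))), Mul(-1, Add(-48, Mul(0, 1)))) = Add(Mul(100, Pow(7, Rational(1, 2))), Mul(-1, Add(-48, 0))) = Add(Mul(100, Pow(7, Rational(1, 2))), Mul(-1, -48)) = Add(Mul(100, Pow(7, Rational(1, 2))), 48) = Add(48, Mul(100, Pow(7, Rational(1, 2))))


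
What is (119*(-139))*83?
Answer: -1372903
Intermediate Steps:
(119*(-139))*83 = -16541*83 = -1372903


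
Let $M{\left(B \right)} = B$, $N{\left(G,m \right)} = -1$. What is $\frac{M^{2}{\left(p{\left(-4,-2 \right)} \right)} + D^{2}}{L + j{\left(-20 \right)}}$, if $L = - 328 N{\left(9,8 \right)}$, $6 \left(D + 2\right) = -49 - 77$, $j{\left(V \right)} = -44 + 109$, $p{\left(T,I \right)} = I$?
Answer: $\frac{533}{393} \approx 1.3562$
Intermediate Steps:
$j{\left(V \right)} = 65$
$D = -23$ ($D = -2 + \frac{-49 - 77}{6} = -2 + \frac{1}{6} \left(-126\right) = -2 - 21 = -23$)
$L = 328$ ($L = \left(-328\right) \left(-1\right) = 328$)
$\frac{M^{2}{\left(p{\left(-4,-2 \right)} \right)} + D^{2}}{L + j{\left(-20 \right)}} = \frac{\left(-2\right)^{2} + \left(-23\right)^{2}}{328 + 65} = \frac{4 + 529}{393} = 533 \cdot \frac{1}{393} = \frac{533}{393}$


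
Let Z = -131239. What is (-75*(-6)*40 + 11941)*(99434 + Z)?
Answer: -952273505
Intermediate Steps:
(-75*(-6)*40 + 11941)*(99434 + Z) = (-75*(-6)*40 + 11941)*(99434 - 131239) = (450*40 + 11941)*(-31805) = (18000 + 11941)*(-31805) = 29941*(-31805) = -952273505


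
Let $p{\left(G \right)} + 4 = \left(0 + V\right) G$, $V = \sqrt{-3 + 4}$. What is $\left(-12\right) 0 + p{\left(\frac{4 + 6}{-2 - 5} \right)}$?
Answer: $- \frac{38}{7} \approx -5.4286$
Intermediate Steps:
$V = 1$ ($V = \sqrt{1} = 1$)
$p{\left(G \right)} = -4 + G$ ($p{\left(G \right)} = -4 + \left(0 + 1\right) G = -4 + 1 G = -4 + G$)
$\left(-12\right) 0 + p{\left(\frac{4 + 6}{-2 - 5} \right)} = \left(-12\right) 0 - \left(4 - \frac{4 + 6}{-2 - 5}\right) = 0 - \left(4 - \frac{10}{-7}\right) = 0 + \left(-4 + 10 \left(- \frac{1}{7}\right)\right) = 0 - \frac{38}{7} = - \frac{38}{7}$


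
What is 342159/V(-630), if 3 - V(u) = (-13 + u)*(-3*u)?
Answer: 114053/405091 ≈ 0.28155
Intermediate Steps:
V(u) = 3 + 3*u*(-13 + u) (V(u) = 3 - (-13 + u)*(-3*u) = 3 - (-3)*u*(-13 + u) = 3 + 3*u*(-13 + u))
342159/V(-630) = 342159/(3 - 39*(-630) + 3*(-630)²) = 342159/(3 + 24570 + 3*396900) = 342159/(3 + 24570 + 1190700) = 342159/1215273 = 342159*(1/1215273) = 114053/405091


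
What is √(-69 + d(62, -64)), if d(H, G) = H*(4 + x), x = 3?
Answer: √365 ≈ 19.105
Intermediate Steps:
d(H, G) = 7*H (d(H, G) = H*(4 + 3) = H*7 = 7*H)
√(-69 + d(62, -64)) = √(-69 + 7*62) = √(-69 + 434) = √365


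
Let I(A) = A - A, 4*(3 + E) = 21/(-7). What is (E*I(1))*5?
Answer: 0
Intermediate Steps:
E = -15/4 (E = -3 + (21/(-7))/4 = -3 + (21*(-1/7))/4 = -3 + (1/4)*(-3) = -3 - 3/4 = -15/4 ≈ -3.7500)
I(A) = 0
(E*I(1))*5 = -15/4*0*5 = 0*5 = 0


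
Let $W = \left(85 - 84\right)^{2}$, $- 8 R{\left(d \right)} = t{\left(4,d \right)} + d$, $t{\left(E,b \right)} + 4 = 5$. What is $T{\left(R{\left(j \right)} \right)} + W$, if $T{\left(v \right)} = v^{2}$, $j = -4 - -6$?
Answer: $\frac{73}{64} \approx 1.1406$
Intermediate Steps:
$t{\left(E,b \right)} = 1$ ($t{\left(E,b \right)} = -4 + 5 = 1$)
$j = 2$ ($j = -4 + 6 = 2$)
$R{\left(d \right)} = - \frac{1}{8} - \frac{d}{8}$ ($R{\left(d \right)} = - \frac{1 + d}{8} = - \frac{1}{8} - \frac{d}{8}$)
$W = 1$ ($W = 1^{2} = 1$)
$T{\left(R{\left(j \right)} \right)} + W = \left(- \frac{1}{8} - \frac{1}{4}\right)^{2} + 1 = \left(- \frac{3}{8}\right)^{2} + 1 = \frac{9}{64} + 1 = \frac{73}{64}$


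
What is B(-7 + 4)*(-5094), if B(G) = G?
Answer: 15282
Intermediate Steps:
B(-7 + 4)*(-5094) = (-7 + 4)*(-5094) = -3*(-5094) = 15282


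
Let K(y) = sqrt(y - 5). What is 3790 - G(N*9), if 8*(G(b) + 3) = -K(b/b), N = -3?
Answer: 3793 + I/4 ≈ 3793.0 + 0.25*I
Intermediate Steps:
K(y) = sqrt(-5 + y)
G(b) = -3 - I/4 (G(b) = -3 + (-sqrt(-5 + b/b))/8 = -3 + (-sqrt(-5 + 1))/8 = -3 + (-sqrt(-4))/8 = -3 + (-2*I)/8 = -3 - I/4)
3790 - G(N*9) = 3790 - (-3 - I/4) = 3790 + (3 + I/4) = 3793 + I/4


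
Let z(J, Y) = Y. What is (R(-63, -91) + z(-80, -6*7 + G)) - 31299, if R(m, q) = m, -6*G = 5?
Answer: -188429/6 ≈ -31405.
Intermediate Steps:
G = -⅚ (G = -⅙*5 = -⅚ ≈ -0.83333)
(R(-63, -91) + z(-80, -6*7 + G)) - 31299 = (-63 + (-6*7 - ⅚)) - 31299 = (-63 + (-42 - ⅚)) - 31299 = (-63 - 257/6) - 31299 = -635/6 - 31299 = -188429/6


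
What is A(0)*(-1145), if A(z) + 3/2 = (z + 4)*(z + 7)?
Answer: -60685/2 ≈ -30343.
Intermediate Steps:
A(z) = -3/2 + (4 + z)*(7 + z) (A(z) = -3/2 + (z + 4)*(z + 7) = -3/2 + (4 + z)*(7 + z))
A(0)*(-1145) = (53/2 + 0**2 + 11*0)*(-1145) = (53/2 + 0 + 0)*(-1145) = (53/2)*(-1145) = -60685/2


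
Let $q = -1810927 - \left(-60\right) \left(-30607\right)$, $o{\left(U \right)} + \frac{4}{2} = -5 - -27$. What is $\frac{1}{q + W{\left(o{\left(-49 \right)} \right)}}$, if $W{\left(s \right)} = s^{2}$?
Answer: $- \frac{1}{3646947} \approx -2.742 \cdot 10^{-7}$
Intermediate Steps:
$o{\left(U \right)} = 20$ ($o{\left(U \right)} = -2 - -22 = -2 + \left(-5 + 27\right) = -2 + 22 = 20$)
$q = -3647347$ ($q = -1810927 - 1836420 = -3647347$)
$\frac{1}{q + W{\left(o{\left(-49 \right)} \right)}} = \frac{1}{-3647347 + 20^{2}} = \frac{1}{-3647347 + 400} = \frac{1}{-3646947} = - \frac{1}{3646947}$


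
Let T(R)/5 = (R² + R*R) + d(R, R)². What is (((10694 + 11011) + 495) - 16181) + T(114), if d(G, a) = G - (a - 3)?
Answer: 136024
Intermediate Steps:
d(G, a) = 3 + G - a (d(G, a) = G - (-3 + a) = G + (3 - a) = 3 + G - a)
T(R) = 45 + 10*R² (T(R) = 5*((R² + R*R) + (3 + R - R)²) = 5*((R² + R²) + 3²) = 5*(2*R² + 9) = 5*(9 + 2*R²) = 45 + 10*R²)
(((10694 + 11011) + 495) - 16181) + T(114) = (((10694 + 11011) + 495) - 16181) + (45 + 10*114²) = ((21705 + 495) - 16181) + (45 + 10*12996) = (22200 - 16181) + (45 + 129960) = 6019 + 130005 = 136024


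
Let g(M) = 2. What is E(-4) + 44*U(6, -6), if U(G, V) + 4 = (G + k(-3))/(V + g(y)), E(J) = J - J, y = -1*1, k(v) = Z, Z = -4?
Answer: -198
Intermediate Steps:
k(v) = -4
y = -1
E(J) = 0
U(G, V) = -4 + (-4 + G)/(2 + V) (U(G, V) = -4 + (G - 4)/(V + 2) = -4 + (-4 + G)/(2 + V))
E(-4) + 44*U(6, -6) = 0 + 44*((-12 + 6 - 4*(-6))/(2 - 6)) = 0 + 44*((-12 + 6 + 24)/(-4)) = 0 + 44*(-¼*18) = 0 + 44*(-9/2) = 0 - 198 = -198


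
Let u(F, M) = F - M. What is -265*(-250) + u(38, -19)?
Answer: 66307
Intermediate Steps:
-265*(-250) + u(38, -19) = -265*(-250) + (38 - 1*(-19)) = 66250 + (38 + 19) = 66250 + 57 = 66307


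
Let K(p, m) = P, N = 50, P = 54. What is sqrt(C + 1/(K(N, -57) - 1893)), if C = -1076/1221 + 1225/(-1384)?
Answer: I*sqrt(473999064077983290)/517943316 ≈ 1.3293*I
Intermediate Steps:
K(p, m) = 54
C = -2984909/1689864 (C = -1076*1/1221 + 1225*(-1/1384) = -1076/1221 - 1225/1384 = -2984909/1689864 ≈ -1.7664)
sqrt(C + 1/(K(N, -57) - 1893)) = sqrt(-2984909/1689864 + 1/(54 - 1893)) = sqrt(-2984909/1689864 + 1/(-1839)) = sqrt(-2984909/1689864 - 1/1839) = sqrt(-1830312505/1035886632) = I*sqrt(473999064077983290)/517943316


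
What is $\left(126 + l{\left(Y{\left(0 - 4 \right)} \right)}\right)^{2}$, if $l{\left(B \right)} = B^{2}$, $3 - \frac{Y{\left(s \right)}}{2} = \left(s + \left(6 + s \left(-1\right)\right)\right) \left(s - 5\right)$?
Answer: $172186884$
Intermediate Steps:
$Y{\left(s \right)} = 66 - 12 s$ ($Y{\left(s \right)} = 6 - 2 \left(s + \left(6 + s \left(-1\right)\right)\right) \left(s - 5\right) = 6 - 2 \left(s - \left(-6 + s\right)\right) \left(-5 + s\right) = 6 - 2 \cdot 6 \left(-5 + s\right) = 6 - 2 \left(-30 + 6 s\right) = 6 - \left(-60 + 12 s\right) = 66 - 12 s$)
$\left(126 + l{\left(Y{\left(0 - 4 \right)} \right)}\right)^{2} = \left(126 + \left(66 - 12 \left(0 - 4\right)\right)^{2}\right)^{2} = \left(126 + \left(66 - -48\right)^{2}\right)^{2} = \left(126 + \left(66 + 48\right)^{2}\right)^{2} = \left(126 + 114^{2}\right)^{2} = \left(126 + 12996\right)^{2} = 13122^{2} = 172186884$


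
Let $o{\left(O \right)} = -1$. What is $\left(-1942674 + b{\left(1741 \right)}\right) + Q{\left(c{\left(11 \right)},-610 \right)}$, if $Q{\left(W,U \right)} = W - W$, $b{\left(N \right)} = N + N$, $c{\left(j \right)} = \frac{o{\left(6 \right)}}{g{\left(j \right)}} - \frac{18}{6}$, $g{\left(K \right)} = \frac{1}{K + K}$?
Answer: $-1939192$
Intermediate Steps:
$g{\left(K \right)} = \frac{1}{2 K}$
$c{\left(j \right)} = -3 - 2 j$ ($c{\left(j \right)} = - \frac{1}{\frac{1}{2} \frac{1}{j}} - \frac{18}{6} = - 2 j - 3 = -3 - 2 j$)
$b{\left(N \right)} = 2 N$
$Q{\left(W,U \right)} = 0$
$\left(-1942674 + b{\left(1741 \right)}\right) + Q{\left(c{\left(11 \right)},-610 \right)} = \left(-1942674 + 2 \cdot 1741\right) + 0 = \left(-1942674 + 3482\right) + 0 = -1939192 + 0 = -1939192$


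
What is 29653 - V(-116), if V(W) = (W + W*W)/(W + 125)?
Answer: 253537/9 ≈ 28171.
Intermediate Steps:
V(W) = (W + W²)/(125 + W)
29653 - V(-116) = 29653 - (-116)*(1 - 116)/(125 - 116) = 29653 - (-116)*(-115)/9 = 29653 - 1*13340/9 = 29653 - 13340/9 = 253537/9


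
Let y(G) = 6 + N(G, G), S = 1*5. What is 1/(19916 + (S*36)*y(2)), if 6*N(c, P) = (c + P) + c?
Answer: 1/21176 ≈ 4.7223e-5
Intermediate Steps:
N(c, P) = c/3 + P/6 (N(c, P) = ((c + P) + c)/6 = ((P + c) + c)/6 = (P + 2*c)/6 = c/3 + P/6)
S = 5
y(G) = 6 + G/2 (y(G) = 6 + (G/3 + G/6) = 6 + G/2)
1/(19916 + (S*36)*y(2)) = 1/(19916 + (5*36)*(6 + (½)*2)) = 1/(19916 + 180*(6 + 1)) = 1/(19916 + 180*7) = 1/(19916 + 1260) = 1/21176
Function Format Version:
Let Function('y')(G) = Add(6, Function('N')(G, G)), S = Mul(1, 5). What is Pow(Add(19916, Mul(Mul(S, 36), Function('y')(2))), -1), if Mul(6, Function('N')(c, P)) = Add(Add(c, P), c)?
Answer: Rational(1, 21176) ≈ 4.7223e-5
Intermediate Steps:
Function('N')(c, P) = Add(Mul(Rational(1, 3), c), Mul(Rational(1, 6), P)) (Function('N')(c, P) = Mul(Rational(1, 6), Add(Add(c, P), c)) = Mul(Rational(1, 6), Add(Add(P, c), c)) = Mul(Rational(1, 6), Add(P, Mul(2, c))) = Add(Mul(Rational(1, 3), c), Mul(Rational(1, 6), P)))
S = 5
Function('y')(G) = Add(6, Mul(Rational(1, 2), G)) (Function('y')(G) = Add(6, Add(Mul(Rational(1, 3), G), Mul(Rational(1, 6), G))) = Add(6, Mul(Rational(1, 2), G)))
Pow(Add(19916, Mul(Mul(S, 36), Function('y')(2))), -1) = Pow(Add(19916, Mul(Mul(5, 36), Add(6, Mul(Rational(1, 2), 2)))), -1) = Pow(Add(19916, Mul(180, Add(6, 1))), -1) = Pow(Add(19916, Mul(180, 7)), -1) = Pow(Add(19916, 1260), -1) = Pow(21176, -1) = Rational(1, 21176)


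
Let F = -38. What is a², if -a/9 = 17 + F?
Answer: 35721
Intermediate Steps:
a = 189 (a = -9*(17 - 38) = -9*(-21) = 189)
a² = 189² = 35721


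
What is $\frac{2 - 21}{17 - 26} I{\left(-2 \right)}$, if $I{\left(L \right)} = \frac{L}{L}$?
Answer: $\frac{19}{9} \approx 2.1111$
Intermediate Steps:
$I{\left(L \right)} = 1$
$\frac{2 - 21}{17 - 26} I{\left(-2 \right)} = \frac{2 - 21}{17 - 26} \cdot 1 = - \frac{19}{-9} \cdot 1 = \left(-19\right) \left(- \frac{1}{9}\right) 1 = \frac{19}{9} \cdot 1 = \frac{19}{9}$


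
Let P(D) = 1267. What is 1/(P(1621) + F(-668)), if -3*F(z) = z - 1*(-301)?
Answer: 3/4168 ≈ 0.00071977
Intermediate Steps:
F(z) = -301/3 - z/3 (F(z) = -(z - 1*(-301))/3 = -(z + 301)/3 = -(301 + z)/3 = -301/3 - z/3)
1/(P(1621) + F(-668)) = 1/(1267 + (-301/3 - 1/3*(-668))) = 1/(1267 + (-301/3 + 668/3)) = 1/(1267 + 367/3) = 1/(4168/3) = 3/4168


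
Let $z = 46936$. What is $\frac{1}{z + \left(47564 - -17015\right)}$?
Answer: $\frac{1}{111515} \approx 8.9674 \cdot 10^{-6}$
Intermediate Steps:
$\frac{1}{z + \left(47564 - -17015\right)} = \frac{1}{46936 + \left(47564 - -17015\right)} = \frac{1}{46936 + \left(47564 + 17015\right)} = \frac{1}{46936 + 64579} = \frac{1}{111515}$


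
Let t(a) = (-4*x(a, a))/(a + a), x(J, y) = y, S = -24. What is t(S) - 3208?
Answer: -3210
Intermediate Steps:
t(a) = -2 (t(a) = (-4*a)/(a + a) = (-4*a)/((2*a)) = (-4*a)*(1/(2*a)) = -2)
t(S) - 3208 = -2 - 3208 = -3210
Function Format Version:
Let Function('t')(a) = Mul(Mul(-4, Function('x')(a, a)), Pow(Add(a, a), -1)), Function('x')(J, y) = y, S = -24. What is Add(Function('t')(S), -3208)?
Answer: -3210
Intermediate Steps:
Function('t')(a) = -2 (Function('t')(a) = Mul(Mul(-4, a), Pow(Add(a, a), -1)) = Mul(Mul(-4, a), Pow(Mul(2, a), -1)) = Mul(Mul(-4, a), Mul(Rational(1, 2), Pow(a, -1))) = -2)
Add(Function('t')(S), -3208) = Add(-2, -3208) = -3210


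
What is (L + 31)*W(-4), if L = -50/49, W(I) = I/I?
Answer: 1469/49 ≈ 29.980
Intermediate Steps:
W(I) = 1
L = -50/49 (L = -50*1/49 = -50/49 ≈ -1.0204)
(L + 31)*W(-4) = (-50/49 + 31)*1 = (1469/49)*1 = 1469/49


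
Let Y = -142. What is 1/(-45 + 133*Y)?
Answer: -1/18931 ≈ -5.2823e-5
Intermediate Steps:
1/(-45 + 133*Y) = 1/(-45 + 133*(-142)) = 1/(-45 - 18886) = 1/(-18931) = -1/18931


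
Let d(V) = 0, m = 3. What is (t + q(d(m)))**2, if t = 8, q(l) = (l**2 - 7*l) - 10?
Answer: 4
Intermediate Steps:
q(l) = -10 + l**2 - 7*l
(t + q(d(m)))**2 = (8 + (-10 + 0**2 - 7*0))**2 = (8 + (-10 + 0 + 0))**2 = (8 - 10)**2 = (-2)**2 = 4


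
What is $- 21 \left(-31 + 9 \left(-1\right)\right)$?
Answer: $840$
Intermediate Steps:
$- 21 \left(-31 + 9 \left(-1\right)\right) = - 21 \left(-31 - 9\right) = \left(-21\right) \left(-40\right) = 840$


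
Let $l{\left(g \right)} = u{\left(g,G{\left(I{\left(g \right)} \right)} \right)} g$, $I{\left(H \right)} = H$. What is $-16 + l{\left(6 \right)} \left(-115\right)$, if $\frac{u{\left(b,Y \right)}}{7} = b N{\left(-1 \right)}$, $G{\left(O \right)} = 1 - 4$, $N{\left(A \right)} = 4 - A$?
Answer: $-144916$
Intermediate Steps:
$G{\left(O \right)} = -3$
$u{\left(b,Y \right)} = 35 b$ ($u{\left(b,Y \right)} = 7 b \left(4 - -1\right) = 7 b \left(4 + 1\right) = 7 b 5 = 7 \cdot 5 b = 35 b$)
$l{\left(g \right)} = 35 g^{2}$ ($l{\left(g \right)} = 35 g g = 35 g^{2}$)
$-16 + l{\left(6 \right)} \left(-115\right) = -16 + 35 \cdot 6^{2} \left(-115\right) = -16 + 35 \cdot 36 \left(-115\right) = -16 + 1260 \left(-115\right) = -16 - 144900 = -144916$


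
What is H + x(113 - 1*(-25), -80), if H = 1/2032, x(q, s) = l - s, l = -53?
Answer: 54865/2032 ≈ 27.000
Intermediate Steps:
x(q, s) = -53 - s
H = 1/2032 ≈ 0.00049213
H + x(113 - 1*(-25), -80) = 1/2032 + (-53 - 1*(-80)) = 1/2032 + (-53 + 80) = 1/2032 + 27 = 54865/2032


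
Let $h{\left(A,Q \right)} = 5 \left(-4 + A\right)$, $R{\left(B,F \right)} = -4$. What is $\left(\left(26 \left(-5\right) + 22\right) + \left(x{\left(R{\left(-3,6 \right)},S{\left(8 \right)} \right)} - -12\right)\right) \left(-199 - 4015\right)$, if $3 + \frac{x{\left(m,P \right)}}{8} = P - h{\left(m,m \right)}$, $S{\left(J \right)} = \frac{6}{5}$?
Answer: $- \frac{4416272}{5} \approx -8.8325 \cdot 10^{5}$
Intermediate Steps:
$S{\left(J \right)} = \frac{6}{5}$ ($S{\left(J \right)} = 6 \cdot \frac{1}{5} = \frac{6}{5}$)
$h{\left(A,Q \right)} = -20 + 5 A$
$x{\left(m,P \right)} = 136 - 40 m + 8 P$ ($x{\left(m,P \right)} = -24 + 8 \left(P - \left(-20 + 5 m\right)\right) = -24 + 8 \left(20 + P - 5 m\right) = -24 + \left(160 - 40 m + 8 P\right) = 136 - 40 m + 8 P$)
$\left(\left(26 \left(-5\right) + 22\right) + \left(x{\left(R{\left(-3,6 \right)},S{\left(8 \right)} \right)} - -12\right)\right) \left(-199 - 4015\right) = \left(\left(26 \left(-5\right) + 22\right) + \left(\left(136 - -160 + 8 \cdot \frac{6}{5}\right) - -12\right)\right) \left(-199 - 4015\right) = \left(\left(-130 + 22\right) + \left(\left(136 + 160 + \frac{48}{5}\right) + 12\right)\right) \left(-4214\right) = \left(-108 + \left(\frac{1528}{5} + 12\right)\right) \left(-4214\right) = \left(-108 + \frac{1588}{5}\right) \left(-4214\right) = \frac{1048}{5} \left(-4214\right) = - \frac{4416272}{5}$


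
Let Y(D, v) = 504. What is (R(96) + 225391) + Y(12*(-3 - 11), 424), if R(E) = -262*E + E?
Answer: 200839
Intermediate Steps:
R(E) = -261*E
(R(96) + 225391) + Y(12*(-3 - 11), 424) = (-261*96 + 225391) + 504 = (-25056 + 225391) + 504 = 200335 + 504 = 200839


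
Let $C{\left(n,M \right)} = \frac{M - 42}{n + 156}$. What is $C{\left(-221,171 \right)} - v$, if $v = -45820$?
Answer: $\frac{2978171}{65} \approx 45818.0$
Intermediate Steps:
$C{\left(n,M \right)} = \frac{-42 + M}{156 + n}$
$C{\left(-221,171 \right)} - v = \frac{-42 + 171}{156 - 221} - -45820 = \frac{1}{-65} \cdot 129 + 45820 = \left(- \frac{1}{65}\right) 129 + 45820 = - \frac{129}{65} + 45820 = \frac{2978171}{65}$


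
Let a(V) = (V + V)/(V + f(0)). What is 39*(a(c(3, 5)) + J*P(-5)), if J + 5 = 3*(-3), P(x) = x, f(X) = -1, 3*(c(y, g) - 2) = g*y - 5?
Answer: 2826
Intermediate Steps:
c(y, g) = ⅓ + g*y/3 (c(y, g) = 2 + (g*y - 5)/3 = 2 + (-5 + g*y)/3 = 2 + (-5/3 + g*y/3) = ⅓ + g*y/3)
a(V) = 2*V/(-1 + V) (a(V) = (V + V)/(V - 1) = (2*V)/(-1 + V) = 2*V/(-1 + V))
J = -14 (J = -5 + 3*(-3) = -5 - 9 = -14)
39*(a(c(3, 5)) + J*P(-5)) = 39*(2*(⅓ + (⅓)*5*3)/(-1 + (⅓ + (⅓)*5*3)) - 14*(-5)) = 39*(2*(⅓ + 5)/(-1 + (⅓ + 5)) + 70) = 39*(2*(16/3)/(-1 + 16/3) + 70) = 39*(2*(16/3)/(13/3) + 70) = 39*(2*(16/3)*(3/13) + 70) = 39*(32/13 + 70) = 39*(942/13) = 2826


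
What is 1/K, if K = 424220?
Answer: 1/424220 ≈ 2.3573e-6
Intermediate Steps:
1/K = 1/424220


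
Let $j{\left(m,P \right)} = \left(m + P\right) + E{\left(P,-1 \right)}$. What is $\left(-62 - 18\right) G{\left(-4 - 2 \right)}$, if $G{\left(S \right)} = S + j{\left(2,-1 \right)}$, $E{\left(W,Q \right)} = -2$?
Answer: $560$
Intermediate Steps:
$j{\left(m,P \right)} = -2 + P + m$ ($j{\left(m,P \right)} = \left(m + P\right) - 2 = \left(P + m\right) - 2 = -2 + P + m$)
$G{\left(S \right)} = -1 + S$ ($G{\left(S \right)} = S - 1 = -1 + S$)
$\left(-62 - 18\right) G{\left(-4 - 2 \right)} = \left(-62 - 18\right) \left(-1 - 6\right) = - 80 \left(-1 - 6\right) = \left(-80\right) \left(-7\right) = 560$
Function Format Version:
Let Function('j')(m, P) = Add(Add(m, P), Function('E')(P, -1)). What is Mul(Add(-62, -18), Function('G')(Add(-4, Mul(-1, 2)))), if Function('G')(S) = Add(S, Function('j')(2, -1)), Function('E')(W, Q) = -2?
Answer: 560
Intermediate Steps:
Function('j')(m, P) = Add(-2, P, m) (Function('j')(m, P) = Add(Add(m, P), -2) = Add(Add(P, m), -2) = Add(-2, P, m))
Function('G')(S) = Add(-1, S) (Function('G')(S) = Add(S, Add(-2, -1, 2)) = Add(S, -1) = Add(-1, S))
Mul(Add(-62, -18), Function('G')(Add(-4, Mul(-1, 2)))) = Mul(Add(-62, -18), Add(-1, Add(-4, Mul(-1, 2)))) = Mul(-80, Add(-1, Add(-4, -2))) = Mul(-80, Add(-1, -6)) = Mul(-80, -7) = 560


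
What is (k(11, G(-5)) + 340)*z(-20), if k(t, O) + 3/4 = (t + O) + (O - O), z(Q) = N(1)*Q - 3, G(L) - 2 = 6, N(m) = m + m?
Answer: -61619/4 ≈ -15405.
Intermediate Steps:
N(m) = 2*m
G(L) = 8 (G(L) = 2 + 6 = 8)
z(Q) = -3 + 2*Q (z(Q) = (2*1)*Q - 3 = 2*Q - 3 = -3 + 2*Q)
k(t, O) = -¾ + O + t (k(t, O) = -¾ + ((t + O) + (O - O)) = -¾ + ((O + t) + 0) = -¾ + (O + t) = -¾ + O + t)
(k(11, G(-5)) + 340)*z(-20) = ((-¾ + 8 + 11) + 340)*(-3 + 2*(-20)) = (73/4 + 340)*(-3 - 40) = (1433/4)*(-43) = -61619/4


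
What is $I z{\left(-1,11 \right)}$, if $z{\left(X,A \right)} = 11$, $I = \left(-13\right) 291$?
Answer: $-41613$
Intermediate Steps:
$I = -3783$
$I z{\left(-1,11 \right)} = \left(-3783\right) 11 = -41613$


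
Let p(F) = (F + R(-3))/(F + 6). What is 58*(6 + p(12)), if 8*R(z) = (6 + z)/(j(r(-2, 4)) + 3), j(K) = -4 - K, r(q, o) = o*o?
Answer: 52577/136 ≈ 386.60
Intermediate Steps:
r(q, o) = o²
R(z) = -3/68 - z/136 (R(z) = ((6 + z)/((-4 - 1*4²) + 3))/8 = ((6 + z)/((-4 - 1*16) + 3))/8 = ((6 + z)/((-4 - 16) + 3))/8 = ((6 + z)/(-20 + 3))/8 = ((6 + z)/(-17))/8 = ((6 + z)*(-1/17))/8 = (-6/17 - z/17)/8 = -3/68 - z/136)
p(F) = (-3/136 + F)/(6 + F) (p(F) = (F + (-3/68 - 1/136*(-3)))/(F + 6) = (F + (-3/68 + 3/136))/(6 + F) = (F - 3/136)/(6 + F) = (-3/136 + F)/(6 + F))
58*(6 + p(12)) = 58*(6 + (-3/136 + 12)/(6 + 12)) = 58*(6 + (1629/136)/18) = 58*(6 + (1/18)*(1629/136)) = 58*(6 + 181/272) = 58*(1813/272) = 52577/136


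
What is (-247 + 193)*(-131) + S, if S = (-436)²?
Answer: 197170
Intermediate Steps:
S = 190096
(-247 + 193)*(-131) + S = (-247 + 193)*(-131) + 190096 = -54*(-131) + 190096 = 7074 + 190096 = 197170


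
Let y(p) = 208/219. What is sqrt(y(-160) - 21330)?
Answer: I*sqrt(1022962578)/219 ≈ 146.04*I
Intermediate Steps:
y(p) = 208/219 (y(p) = 208*(1/219) = 208/219)
sqrt(y(-160) - 21330) = sqrt(208/219 - 21330) = sqrt(-4671062/219) = I*sqrt(1022962578)/219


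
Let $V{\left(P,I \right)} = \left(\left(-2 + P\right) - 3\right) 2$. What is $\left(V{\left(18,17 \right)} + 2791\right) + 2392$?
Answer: $5209$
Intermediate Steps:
$V{\left(P,I \right)} = -10 + 2 P$ ($V{\left(P,I \right)} = \left(-5 + P\right) 2 = -10 + 2 P$)
$\left(V{\left(18,17 \right)} + 2791\right) + 2392 = \left(\left(-10 + 2 \cdot 18\right) + 2791\right) + 2392 = \left(\left(-10 + 36\right) + 2791\right) + 2392 = \left(26 + 2791\right) + 2392 = 2817 + 2392 = 5209$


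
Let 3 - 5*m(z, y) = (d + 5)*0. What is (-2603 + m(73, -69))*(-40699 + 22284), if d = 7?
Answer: 47923196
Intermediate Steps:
m(z, y) = ⅗ (m(z, y) = ⅗ - (7 + 5)*0/5 = ⅗ - 12*0/5 = ⅗ - ⅕*0 = ⅗ + 0 = ⅗)
(-2603 + m(73, -69))*(-40699 + 22284) = (-2603 + ⅗)*(-40699 + 22284) = -13012/5*(-18415) = 47923196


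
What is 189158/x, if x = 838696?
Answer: 94579/419348 ≈ 0.22554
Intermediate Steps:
189158/x = 189158/838696 = 189158*(1/838696) = 94579/419348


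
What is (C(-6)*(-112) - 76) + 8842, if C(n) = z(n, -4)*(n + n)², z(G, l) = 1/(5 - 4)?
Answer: -7362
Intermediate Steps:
z(G, l) = 1 (z(G, l) = 1/1 = 1)
C(n) = 4*n² (C(n) = 1*(n + n)² = 1*(2*n)² = 1*(4*n²) = 4*n²)
(C(-6)*(-112) - 76) + 8842 = ((4*(-6)²)*(-112) - 76) + 8842 = ((4*36)*(-112) - 76) + 8842 = (144*(-112) - 76) + 8842 = (-16128 - 76) + 8842 = -16204 + 8842 = -7362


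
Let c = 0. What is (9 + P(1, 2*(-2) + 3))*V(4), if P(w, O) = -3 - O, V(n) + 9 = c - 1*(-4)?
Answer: -35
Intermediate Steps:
V(n) = -5 (V(n) = -9 + (0 - 1*(-4)) = -9 + (0 + 4) = -9 + 4 = -5)
(9 + P(1, 2*(-2) + 3))*V(4) = (9 + (-3 - (2*(-2) + 3)))*(-5) = (9 + (-3 - (-4 + 3)))*(-5) = (9 + (-3 - 1*(-1)))*(-5) = (9 + (-3 + 1))*(-5) = (9 - 2)*(-5) = 7*(-5) = -35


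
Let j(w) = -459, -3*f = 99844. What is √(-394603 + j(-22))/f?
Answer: -3*I*√395062/99844 ≈ -0.018886*I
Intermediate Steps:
f = -99844/3 (f = -⅓*99844 = -99844/3 ≈ -33281.)
√(-394603 + j(-22))/f = √(-394603 - 459)/(-99844/3) = √(-395062)*(-3/99844) = (I*√395062)*(-3/99844) = -3*I*√395062/99844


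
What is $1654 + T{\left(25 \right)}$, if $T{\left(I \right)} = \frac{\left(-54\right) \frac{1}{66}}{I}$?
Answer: $\frac{454841}{275} \approx 1654.0$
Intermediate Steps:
$T{\left(I \right)} = - \frac{9}{11 I}$ ($T{\left(I \right)} = \frac{\left(-54\right) \frac{1}{66}}{I} = - \frac{9}{11 I}$)
$1654 + T{\left(25 \right)} = 1654 - \frac{9}{11 \cdot 25} = 1654 - \frac{9}{275} = \frac{454841}{275}$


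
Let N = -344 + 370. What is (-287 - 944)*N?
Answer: -32006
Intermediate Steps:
N = 26
(-287 - 944)*N = (-287 - 944)*26 = -1231*26 = -32006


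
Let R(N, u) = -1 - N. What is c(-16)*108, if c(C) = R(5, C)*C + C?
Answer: 8640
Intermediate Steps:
c(C) = -5*C (c(C) = (-1 - 1*5)*C + C = (-1 - 5)*C + C = -6*C + C = -5*C)
c(-16)*108 = -5*(-16)*108 = 80*108 = 8640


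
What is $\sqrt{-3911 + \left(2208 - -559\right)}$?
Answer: $2 i \sqrt{286} \approx 33.823 i$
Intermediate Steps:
$\sqrt{-3911 + \left(2208 - -559\right)} = \sqrt{-3911 + \left(2208 + 559\right)} = \sqrt{-3911 + 2767} = \sqrt{-1144} = 2 i \sqrt{286}$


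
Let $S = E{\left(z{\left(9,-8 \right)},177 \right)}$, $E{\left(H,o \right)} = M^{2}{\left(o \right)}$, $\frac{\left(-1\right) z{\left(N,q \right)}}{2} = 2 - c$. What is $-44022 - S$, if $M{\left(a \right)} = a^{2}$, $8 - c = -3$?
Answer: $-981550263$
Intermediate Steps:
$c = 11$ ($c = 8 - -3 = 8 + 3 = 11$)
$z{\left(N,q \right)} = 18$ ($z{\left(N,q \right)} = - 2 \left(2 - 11\right) = \left(-2\right) \left(-9\right) = 18$)
$E{\left(H,o \right)} = o^{4}$ ($E{\left(H,o \right)} = \left(o^{2}\right)^{2} = o^{4}$)
$S = 981506241$ ($S = 177^{4} = 981506241$)
$-44022 - S = -44022 - 981506241 = -981550263$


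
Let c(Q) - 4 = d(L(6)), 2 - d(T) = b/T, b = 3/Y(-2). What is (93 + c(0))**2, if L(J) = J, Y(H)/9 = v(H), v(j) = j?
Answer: 12709225/1296 ≈ 9806.5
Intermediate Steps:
Y(H) = 9*H
b = -1/6 (b = 3/((9*(-2))) = 3/(-18) = 3*(-1/18) = -1/6 ≈ -0.16667)
d(T) = 2 + 1/(6*T) (d(T) = 2 - (-1)/(6*T) = 2 + 1/(6*T))
c(Q) = 217/36 (c(Q) = 4 + (2 + (1/6)/6) = 4 + (2 + (1/6)*(1/6)) = 4 + (2 + 1/36) = 4 + 73/36 = 217/36)
(93 + c(0))**2 = (93 + 217/36)**2 = (3565/36)**2 = 12709225/1296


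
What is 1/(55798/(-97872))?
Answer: -48936/27899 ≈ -1.7540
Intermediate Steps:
1/(55798/(-97872)) = 1/(55798*(-1/97872)) = 1/(-27899/48936) = -48936/27899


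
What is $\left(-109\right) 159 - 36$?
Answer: $-17367$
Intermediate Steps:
$\left(-109\right) 159 - 36 = -17331 - 36 = -17367$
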